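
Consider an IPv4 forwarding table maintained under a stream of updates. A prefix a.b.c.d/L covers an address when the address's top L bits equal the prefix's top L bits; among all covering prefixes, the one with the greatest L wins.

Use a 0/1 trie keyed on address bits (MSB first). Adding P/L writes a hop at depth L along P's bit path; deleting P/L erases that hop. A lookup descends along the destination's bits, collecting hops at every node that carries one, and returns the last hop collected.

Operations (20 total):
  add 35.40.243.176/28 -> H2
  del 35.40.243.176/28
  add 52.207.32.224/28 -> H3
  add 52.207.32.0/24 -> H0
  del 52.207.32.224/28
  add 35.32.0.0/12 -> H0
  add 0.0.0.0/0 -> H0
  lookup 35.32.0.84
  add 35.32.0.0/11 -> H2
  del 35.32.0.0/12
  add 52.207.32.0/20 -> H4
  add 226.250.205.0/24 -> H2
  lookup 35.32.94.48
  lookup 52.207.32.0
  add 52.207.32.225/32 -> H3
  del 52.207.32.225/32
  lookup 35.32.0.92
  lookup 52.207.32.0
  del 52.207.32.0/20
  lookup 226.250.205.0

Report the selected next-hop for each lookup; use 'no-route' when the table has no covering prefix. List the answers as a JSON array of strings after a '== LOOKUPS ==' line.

Trace:
  add 35.40.243.176/28 -> H2 at depth 28
  del 35.40.243.176/28 (clear depth 28)
  add 52.207.32.224/28 -> H3 at depth 28
  add 52.207.32.0/24 -> H0 at depth 24
  del 52.207.32.224/28 (clear depth 28)
  add 35.32.0.0/12 -> H0 at depth 12
  add 0.0.0.0/0 -> H0 at depth 0
  lookup 35.32.0.84: bits 001000110010 walk d0:H0→d1:-→d2:-→d3:-→d4:-→d5:-→d6:-→d7:-→d8:-→d9:-→d10:-→d11:-→d12:H0 -> H0
  add 35.32.0.0/11 -> H2 at depth 11
  del 35.32.0.0/12 (clear depth 12)
  add 52.207.32.0/20 -> H4 at depth 20
  add 226.250.205.0/24 -> H2 at depth 24
  lookup 35.32.94.48: bits 001000110010 walk d0:H0→d1:-→d2:-→d3:-→d4:-→d5:-→d6:-→d7:-→d8:-→d9:-→d10:-→d11:H2→d12:- -> H2
  lookup 52.207.32.0: bits 001101001100111100100000 walk d0:H0→d1:-→d2:-→d3:-→d4:-→d5:-→d6:-→d7:-→d8:-→d9:-→d10:-→d11:-→d12:-→d13:-→d14:-→d15:-→d16:-→d17:-→d18:-→d19:-→d20:H4→d21:-→d22:-→d23:-→d24:H0 -> H0
  add 52.207.32.225/32 -> H3 at depth 32
  del 52.207.32.225/32 (clear depth 32)
  lookup 35.32.0.92: bits 001000110010 walk d0:H0→d1:-→d2:-→d3:-→d4:-→d5:-→d6:-→d7:-→d8:-→d9:-→d10:-→d11:H2→d12:- -> H2
  lookup 52.207.32.0: bits 001101001100111100100000 walk d0:H0→d1:-→d2:-→d3:-→d4:-→d5:-→d6:-→d7:-→d8:-→d9:-→d10:-→d11:-→d12:-→d13:-→d14:-→d15:-→d16:-→d17:-→d18:-→d19:-→d20:H4→d21:-→d22:-→d23:-→d24:H0 -> H0
  del 52.207.32.0/20 (clear depth 20)
  lookup 226.250.205.0: bits 111000101111101011001101 walk d0:H0→d1:-→d2:-→d3:-→d4:-→d5:-→d6:-→d7:-→d8:-→d9:-→d10:-→d11:-→d12:-→d13:-→d14:-→d15:-→d16:-→d17:-→d18:-→d19:-→d20:-→d21:-→d22:-→d23:-→d24:H2 -> H2

== LOOKUPS ==
["H0","H2","H0","H2","H0","H2"]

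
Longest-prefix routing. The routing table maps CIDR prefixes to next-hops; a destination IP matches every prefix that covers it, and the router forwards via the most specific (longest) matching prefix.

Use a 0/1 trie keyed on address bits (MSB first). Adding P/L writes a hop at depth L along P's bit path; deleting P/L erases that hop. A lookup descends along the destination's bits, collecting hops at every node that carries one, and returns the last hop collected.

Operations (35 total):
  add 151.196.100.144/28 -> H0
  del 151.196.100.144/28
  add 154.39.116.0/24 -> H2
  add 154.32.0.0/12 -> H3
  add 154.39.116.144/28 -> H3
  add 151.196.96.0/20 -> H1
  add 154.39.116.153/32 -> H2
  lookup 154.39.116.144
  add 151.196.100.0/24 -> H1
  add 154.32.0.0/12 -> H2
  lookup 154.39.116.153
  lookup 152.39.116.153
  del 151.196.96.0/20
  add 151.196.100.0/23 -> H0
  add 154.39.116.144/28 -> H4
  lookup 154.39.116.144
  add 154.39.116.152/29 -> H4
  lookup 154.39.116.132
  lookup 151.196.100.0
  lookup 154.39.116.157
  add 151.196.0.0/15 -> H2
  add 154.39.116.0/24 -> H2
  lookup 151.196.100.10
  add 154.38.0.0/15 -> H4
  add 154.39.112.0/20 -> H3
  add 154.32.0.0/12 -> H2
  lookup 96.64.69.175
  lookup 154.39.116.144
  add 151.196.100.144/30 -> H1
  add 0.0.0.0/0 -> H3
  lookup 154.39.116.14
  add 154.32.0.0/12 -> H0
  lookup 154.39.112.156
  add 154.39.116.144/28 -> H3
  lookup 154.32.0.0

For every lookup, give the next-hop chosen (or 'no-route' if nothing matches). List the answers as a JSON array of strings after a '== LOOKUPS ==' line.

Process each operation:
  + 151.196.100.144/28 (H0) depth=28
  - 151.196.100.144/28 clear@28
  + 154.39.116.0/24 (H2) depth=24
  + 154.32.0.0/12 (H3) depth=12
  + 154.39.116.144/28 (H3) depth=28
  + 151.196.96.0/20 (H1) depth=20
  + 154.39.116.153/32 (H2) depth=32
  lookup 154.39.116.144: bits 1001101000100111011101001001 walk d0:-→d1:-→d2:-→d3:-→d4:-→d5:-→d6:-→d7:-→d8:-→d9:-→d10:-→d11:-→d12:H3→d13:-→d14:-→d15:-→d16:-→d17:-→d18:-→d19:-→d20:-→d21:-→d22:-→d23:-→d24:H2→d25:-→d26:-→d27:-→d28:H3 -> H3
  + 151.196.100.0/24 (H1) depth=24
  + 154.32.0.0/12 (H2) depth=12
  lookup 154.39.116.153: bits 10011010001001110111010010011001 walk d0:-→d1:-→d2:-→d3:-→d4:-→d5:-→d6:-→d7:-→d8:-→d9:-→d10:-→d11:-→d12:H2→d13:-→d14:-→d15:-→d16:-→d17:-→d18:-→d19:-→d20:-→d21:-→d22:-→d23:-→d24:H2→d25:-→d26:-→d27:-→d28:H3→d29:-→d30:-→d31:-→d32:H2 -> H2
  lookup 152.39.116.153: bits 100110 walk d0:-→d1:-→d2:-→d3:-→d4:-→d5:-→d6:- -> no-route
  - 151.196.96.0/20 clear@20
  + 151.196.100.0/23 (H0) depth=23
  + 154.39.116.144/28 (H4) depth=28
  lookup 154.39.116.144: bits 1001101000100111011101001001 walk d0:-→d1:-→d2:-→d3:-→d4:-→d5:-→d6:-→d7:-→d8:-→d9:-→d10:-→d11:-→d12:H2→d13:-→d14:-→d15:-→d16:-→d17:-→d18:-→d19:-→d20:-→d21:-→d22:-→d23:-→d24:H2→d25:-→d26:-→d27:-→d28:H4 -> H4
  + 154.39.116.152/29 (H4) depth=29
  lookup 154.39.116.132: bits 100110100010011101110100100 walk d0:-→d1:-→d2:-→d3:-→d4:-→d5:-→d6:-→d7:-→d8:-→d9:-→d10:-→d11:-→d12:H2→d13:-→d14:-→d15:-→d16:-→d17:-→d18:-→d19:-→d20:-→d21:-→d22:-→d23:-→d24:H2→d25:-→d26:-→d27:- -> H2
  lookup 151.196.100.0: bits 100101111100010001100100 walk d0:-→d1:-→d2:-→d3:-→d4:-→d5:-→d6:-→d7:-→d8:-→d9:-→d10:-→d11:-→d12:-→d13:-→d14:-→d15:-→d16:-→d17:-→d18:-→d19:-→d20:-→d21:-→d22:-→d23:H0→d24:H1 -> H1
  lookup 154.39.116.157: bits 10011010001001110111010010011 walk d0:-→d1:-→d2:-→d3:-→d4:-→d5:-→d6:-→d7:-→d8:-→d9:-→d10:-→d11:-→d12:H2→d13:-→d14:-→d15:-→d16:-→d17:-→d18:-→d19:-→d20:-→d21:-→d22:-→d23:-→d24:H2→d25:-→d26:-→d27:-→d28:H4→d29:H4 -> H4
  + 151.196.0.0/15 (H2) depth=15
  + 154.39.116.0/24 (H2) depth=24
  lookup 151.196.100.10: bits 100101111100010001100100 walk d0:-→d1:-→d2:-→d3:-→d4:-→d5:-→d6:-→d7:-→d8:-→d9:-→d10:-→d11:-→d12:-→d13:-→d14:-→d15:H2→d16:-→d17:-→d18:-→d19:-→d20:-→d21:-→d22:-→d23:H0→d24:H1 -> H1
  + 154.38.0.0/15 (H4) depth=15
  + 154.39.112.0/20 (H3) depth=20
  + 154.32.0.0/12 (H2) depth=12
  lookup 96.64.69.175: bits ε walk d0:- -> no-route
  lookup 154.39.116.144: bits 1001101000100111011101001001 walk d0:-→d1:-→d2:-→d3:-→d4:-→d5:-→d6:-→d7:-→d8:-→d9:-→d10:-→d11:-→d12:H2→d13:-→d14:-→d15:H4→d16:-→d17:-→d18:-→d19:-→d20:H3→d21:-→d22:-→d23:-→d24:H2→d25:-→d26:-→d27:-→d28:H4 -> H4
  + 151.196.100.144/30 (H1) depth=30
  + 0.0.0.0/0 (H3) depth=0
  lookup 154.39.116.14: bits 100110100010011101110100 walk d0:H3→d1:-→d2:-→d3:-→d4:-→d5:-→d6:-→d7:-→d8:-→d9:-→d10:-→d11:-→d12:H2→d13:-→d14:-→d15:H4→d16:-→d17:-→d18:-→d19:-→d20:H3→d21:-→d22:-→d23:-→d24:H2 -> H2
  + 154.32.0.0/12 (H0) depth=12
  lookup 154.39.112.156: bits 100110100010011101110 walk d0:H3→d1:-→d2:-→d3:-→d4:-→d5:-→d6:-→d7:-→d8:-→d9:-→d10:-→d11:-→d12:H0→d13:-→d14:-→d15:H4→d16:-→d17:-→d18:-→d19:-→d20:H3→d21:- -> H3
  + 154.39.116.144/28 (H3) depth=28
  lookup 154.32.0.0: bits 1001101000100 walk d0:H3→d1:-→d2:-→d3:-→d4:-→d5:-→d6:-→d7:-→d8:-→d9:-→d10:-→d11:-→d12:H0→d13:- -> H0

== LOOKUPS ==
["H3","H2","no-route","H4","H2","H1","H4","H1","no-route","H4","H2","H3","H0"]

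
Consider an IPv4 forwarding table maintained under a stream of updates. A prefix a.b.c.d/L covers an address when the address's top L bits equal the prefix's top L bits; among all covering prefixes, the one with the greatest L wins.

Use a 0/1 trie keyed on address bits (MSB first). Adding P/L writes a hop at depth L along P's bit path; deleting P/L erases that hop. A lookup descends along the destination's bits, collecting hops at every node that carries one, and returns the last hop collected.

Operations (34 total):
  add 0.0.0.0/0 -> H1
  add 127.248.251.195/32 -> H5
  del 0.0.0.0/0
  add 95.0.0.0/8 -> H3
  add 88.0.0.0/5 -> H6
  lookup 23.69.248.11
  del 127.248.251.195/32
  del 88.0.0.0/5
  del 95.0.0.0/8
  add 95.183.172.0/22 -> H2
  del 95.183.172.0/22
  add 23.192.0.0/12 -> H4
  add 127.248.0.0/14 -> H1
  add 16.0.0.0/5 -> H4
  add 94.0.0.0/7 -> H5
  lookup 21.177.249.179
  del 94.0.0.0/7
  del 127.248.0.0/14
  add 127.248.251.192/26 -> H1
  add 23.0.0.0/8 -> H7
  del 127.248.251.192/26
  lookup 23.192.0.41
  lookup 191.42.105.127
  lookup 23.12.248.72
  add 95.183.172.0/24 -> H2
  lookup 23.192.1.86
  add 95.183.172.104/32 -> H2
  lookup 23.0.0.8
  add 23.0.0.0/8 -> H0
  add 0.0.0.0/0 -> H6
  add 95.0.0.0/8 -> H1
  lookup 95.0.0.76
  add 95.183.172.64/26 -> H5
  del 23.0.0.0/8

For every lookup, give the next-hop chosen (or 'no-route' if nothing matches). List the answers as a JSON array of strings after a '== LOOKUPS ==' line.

Apply in order:
  add 0.0.0.0/0 -> H1 at depth 0
  add 127.248.251.195/32 -> H5 at depth 32
  - 0.0.0.0/0 clear@0
  add 95.0.0.0/8 -> H3 at depth 8
  add 88.0.0.0/5 -> H6 at depth 5
  ? 23.69.248.11  path d0:-→d1:-  best=no-route
  - 127.248.251.195/32 clear@32
  - 88.0.0.0/5 clear@5
  - 95.0.0.0/8 clear@8
  add 95.183.172.0/22 -> H2 at depth 22
  - 95.183.172.0/22 clear@22
  add 23.192.0.0/12 -> H4 at depth 12
  add 127.248.0.0/14 -> H1 at depth 14
  add 16.0.0.0/5 -> H4 at depth 5
  add 94.0.0.0/7 -> H5 at depth 7
  ? 21.177.249.179  path d0:-→d1:-→d2:-→d3:-→d4:-→d5:H4→d6:-  best=H4
  - 94.0.0.0/7 clear@7
  - 127.248.0.0/14 clear@14
  add 127.248.251.192/26 -> H1 at depth 26
  add 23.0.0.0/8 -> H7 at depth 8
  - 127.248.251.192/26 clear@26
  ? 23.192.0.41  path d0:-→d1:-→d2:-→d3:-→d4:-→d5:H4→d6:-→d7:-→d8:H7→d9:-→d10:-→d11:-→d12:H4  best=H4
  ? 191.42.105.127  path d0:-  best=no-route
  ? 23.12.248.72  path d0:-→d1:-→d2:-→d3:-→d4:-→d5:H4→d6:-→d7:-→d8:H7  best=H7
  add 95.183.172.0/24 -> H2 at depth 24
  ? 23.192.1.86  path d0:-→d1:-→d2:-→d3:-→d4:-→d5:H4→d6:-→d7:-→d8:H7→d9:-→d10:-→d11:-→d12:H4  best=H4
  add 95.183.172.104/32 -> H2 at depth 32
  ? 23.0.0.8  path d0:-→d1:-→d2:-→d3:-→d4:-→d5:H4→d6:-→d7:-→d8:H7  best=H7
  add 23.0.0.0/8 -> H0 at depth 8
  add 0.0.0.0/0 -> H6 at depth 0
  add 95.0.0.0/8 -> H1 at depth 8
  ? 95.0.0.76  path d0:H6→d1:-→d2:-→d3:-→d4:-→d5:-→d6:-→d7:-→d8:H1  best=H1
  add 95.183.172.64/26 -> H5 at depth 26
  - 23.0.0.0/8 clear@8

== LOOKUPS ==
["no-route","H4","H4","no-route","H7","H4","H7","H1"]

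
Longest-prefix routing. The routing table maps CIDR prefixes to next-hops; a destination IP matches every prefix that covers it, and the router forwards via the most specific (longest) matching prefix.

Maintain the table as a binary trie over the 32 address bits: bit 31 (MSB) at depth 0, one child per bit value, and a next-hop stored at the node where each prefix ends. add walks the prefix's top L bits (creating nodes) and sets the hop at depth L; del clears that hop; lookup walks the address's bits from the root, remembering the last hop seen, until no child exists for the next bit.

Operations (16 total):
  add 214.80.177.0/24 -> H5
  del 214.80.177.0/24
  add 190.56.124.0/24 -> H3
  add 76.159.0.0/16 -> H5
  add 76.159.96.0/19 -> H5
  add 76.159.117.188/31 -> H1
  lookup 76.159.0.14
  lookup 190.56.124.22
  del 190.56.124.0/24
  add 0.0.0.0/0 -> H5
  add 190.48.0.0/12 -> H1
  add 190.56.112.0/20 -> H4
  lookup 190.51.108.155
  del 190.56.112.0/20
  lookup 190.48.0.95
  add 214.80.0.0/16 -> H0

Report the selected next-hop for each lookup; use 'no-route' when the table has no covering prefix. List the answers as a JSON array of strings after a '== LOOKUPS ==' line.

Apply in order:
  add 214.80.177.0/24 -> H5 at depth 24
  - 214.80.177.0/24 clear@24
  add 190.56.124.0/24 -> H3 at depth 24
  add 76.159.0.0/16 -> H5 at depth 16
  add 76.159.96.0/19 -> H5 at depth 19
  add 76.159.117.188/31 -> H1 at depth 31
  Q 76.159.0.14: descend 01001100100111110 ; hops seen [H5] ; pick H5
  Q 190.56.124.22: descend 101111100011100001111100 ; hops seen [H3] ; pick H3
  - 190.56.124.0/24 clear@24
  add 0.0.0.0/0 -> H5 at depth 0
  add 190.48.0.0/12 -> H1 at depth 12
  add 190.56.112.0/20 -> H4 at depth 20
  Q 190.51.108.155: descend 101111100011 ; hops seen [H5,H1] ; pick H1
  - 190.56.112.0/20 clear@20
  Q 190.48.0.95: descend 101111100011 ; hops seen [H5,H1] ; pick H1
  add 214.80.0.0/16 -> H0 at depth 16

== LOOKUPS ==
["H5","H3","H1","H1"]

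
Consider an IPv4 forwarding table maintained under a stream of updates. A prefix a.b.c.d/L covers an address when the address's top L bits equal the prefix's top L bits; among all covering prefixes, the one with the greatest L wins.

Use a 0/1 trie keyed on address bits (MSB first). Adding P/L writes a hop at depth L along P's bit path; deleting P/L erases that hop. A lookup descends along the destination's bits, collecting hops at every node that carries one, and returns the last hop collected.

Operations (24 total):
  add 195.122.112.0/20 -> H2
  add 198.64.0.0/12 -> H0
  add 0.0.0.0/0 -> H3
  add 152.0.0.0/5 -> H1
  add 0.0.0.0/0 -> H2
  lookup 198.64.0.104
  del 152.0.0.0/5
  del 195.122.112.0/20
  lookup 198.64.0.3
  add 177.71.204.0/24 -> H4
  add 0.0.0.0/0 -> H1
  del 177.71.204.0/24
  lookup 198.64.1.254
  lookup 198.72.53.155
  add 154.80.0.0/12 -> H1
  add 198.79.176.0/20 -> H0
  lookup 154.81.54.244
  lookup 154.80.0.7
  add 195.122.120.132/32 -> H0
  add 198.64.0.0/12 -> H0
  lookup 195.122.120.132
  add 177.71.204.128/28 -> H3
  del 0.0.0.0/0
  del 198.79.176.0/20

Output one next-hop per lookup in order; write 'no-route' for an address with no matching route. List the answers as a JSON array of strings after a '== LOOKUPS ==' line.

Apply in order:
  add 195.122.112.0/20 -> H2 at depth 20
  add 198.64.0.0/12 -> H0 at depth 12
  add 0.0.0.0/0 -> H3 at depth 0
  add 152.0.0.0/5 -> H1 at depth 5
  add 0.0.0.0/0 -> H2 at depth 0
  lookup 198.64.0.104: bits 110001100100 walk d0:H2→d1:-→d2:-→d3:-→d4:-→d5:-→d6:-→d7:-→d8:-→d9:-→d10:-→d11:-→d12:H0 -> H0
  - 152.0.0.0/5 clear@5
  - 195.122.112.0/20 clear@20
  lookup 198.64.0.3: bits 110001100100 walk d0:H2→d1:-→d2:-→d3:-→d4:-→d5:-→d6:-→d7:-→d8:-→d9:-→d10:-→d11:-→d12:H0 -> H0
  add 177.71.204.0/24 -> H4 at depth 24
  add 0.0.0.0/0 -> H1 at depth 0
  - 177.71.204.0/24 clear@24
  lookup 198.64.1.254: bits 110001100100 walk d0:H1→d1:-→d2:-→d3:-→d4:-→d5:-→d6:-→d7:-→d8:-→d9:-→d10:-→d11:-→d12:H0 -> H0
  lookup 198.72.53.155: bits 110001100100 walk d0:H1→d1:-→d2:-→d3:-→d4:-→d5:-→d6:-→d7:-→d8:-→d9:-→d10:-→d11:-→d12:H0 -> H0
  add 154.80.0.0/12 -> H1 at depth 12
  add 198.79.176.0/20 -> H0 at depth 20
  lookup 154.81.54.244: bits 100110100101 walk d0:H1→d1:-→d2:-→d3:-→d4:-→d5:-→d6:-→d7:-→d8:-→d9:-→d10:-→d11:-→d12:H1 -> H1
  lookup 154.80.0.7: bits 100110100101 walk d0:H1→d1:-→d2:-→d3:-→d4:-→d5:-→d6:-→d7:-→d8:-→d9:-→d10:-→d11:-→d12:H1 -> H1
  add 195.122.120.132/32 -> H0 at depth 32
  add 198.64.0.0/12 -> H0 at depth 12
  lookup 195.122.120.132: bits 11000011011110100111100010000100 walk d0:H1→d1:-→d2:-→d3:-→d4:-→d5:-→d6:-→d7:-→d8:-→d9:-→d10:-→d11:-→d12:-→d13:-→d14:-→d15:-→d16:-→d17:-→d18:-→d19:-→d20:-→d21:-→d22:-→d23:-→d24:-→d25:-→d26:-→d27:-→d28:-→d29:-→d30:-→d31:-→d32:H0 -> H0
  add 177.71.204.128/28 -> H3 at depth 28
  - 0.0.0.0/0 clear@0
  - 198.79.176.0/20 clear@20

== LOOKUPS ==
["H0","H0","H0","H0","H1","H1","H0"]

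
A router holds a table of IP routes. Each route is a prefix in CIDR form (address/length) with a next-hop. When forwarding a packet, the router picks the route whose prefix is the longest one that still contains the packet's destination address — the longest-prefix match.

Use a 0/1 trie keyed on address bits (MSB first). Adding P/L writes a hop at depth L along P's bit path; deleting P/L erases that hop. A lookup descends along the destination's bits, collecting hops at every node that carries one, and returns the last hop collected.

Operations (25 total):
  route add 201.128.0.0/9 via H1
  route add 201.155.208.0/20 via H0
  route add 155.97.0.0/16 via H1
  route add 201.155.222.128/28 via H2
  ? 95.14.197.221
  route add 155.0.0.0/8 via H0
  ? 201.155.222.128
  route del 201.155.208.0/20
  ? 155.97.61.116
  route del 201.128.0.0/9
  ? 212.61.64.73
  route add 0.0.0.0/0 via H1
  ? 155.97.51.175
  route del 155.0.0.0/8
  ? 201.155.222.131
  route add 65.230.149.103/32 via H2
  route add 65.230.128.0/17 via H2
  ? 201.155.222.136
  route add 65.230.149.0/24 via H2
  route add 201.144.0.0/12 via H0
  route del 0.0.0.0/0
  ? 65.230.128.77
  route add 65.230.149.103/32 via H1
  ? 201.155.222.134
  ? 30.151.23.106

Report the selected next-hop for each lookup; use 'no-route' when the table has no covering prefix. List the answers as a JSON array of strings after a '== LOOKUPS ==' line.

Process each operation:
  add 201.128.0.0/9 -> H1 at depth 9
  add 201.155.208.0/20 -> H0 at depth 20
  add 155.97.0.0/16 -> H1 at depth 16
  add 201.155.222.128/28 -> H2 at depth 28
  ? 95.14.197.221  path d0:-  best=no-route
  add 155.0.0.0/8 -> H0 at depth 8
  ? 201.155.222.128  path d0:-→d1:-→d2:-→d3:-→d4:-→d5:-→d6:-→d7:-→d8:-→d9:H1→d10:-→d11:-→d12:-→d13:-→d14:-→d15:-→d16:-→d17:-→d18:-→d19:-→d20:H0→d21:-→d22:-→d23:-→d24:-→d25:-→d26:-→d27:-→d28:H2  best=H2
  - 201.155.208.0/20 clear@20
  ? 155.97.61.116  path d0:-→d1:-→d2:-→d3:-→d4:-→d5:-→d6:-→d7:-→d8:H0→d9:-→d10:-→d11:-→d12:-→d13:-→d14:-→d15:-→d16:H1  best=H1
  - 201.128.0.0/9 clear@9
  ? 212.61.64.73  path d0:-→d1:-→d2:-→d3:-  best=no-route
  add 0.0.0.0/0 -> H1 at depth 0
  ? 155.97.51.175  path d0:H1→d1:-→d2:-→d3:-→d4:-→d5:-→d6:-→d7:-→d8:H0→d9:-→d10:-→d11:-→d12:-→d13:-→d14:-→d15:-→d16:H1  best=H1
  - 155.0.0.0/8 clear@8
  ? 201.155.222.131  path d0:H1→d1:-→d2:-→d3:-→d4:-→d5:-→d6:-→d7:-→d8:-→d9:-→d10:-→d11:-→d12:-→d13:-→d14:-→d15:-→d16:-→d17:-→d18:-→d19:-→d20:-→d21:-→d22:-→d23:-→d24:-→d25:-→d26:-→d27:-→d28:H2  best=H2
  add 65.230.149.103/32 -> H2 at depth 32
  add 65.230.128.0/17 -> H2 at depth 17
  ? 201.155.222.136  path d0:H1→d1:-→d2:-→d3:-→d4:-→d5:-→d6:-→d7:-→d8:-→d9:-→d10:-→d11:-→d12:-→d13:-→d14:-→d15:-→d16:-→d17:-→d18:-→d19:-→d20:-→d21:-→d22:-→d23:-→d24:-→d25:-→d26:-→d27:-→d28:H2  best=H2
  add 65.230.149.0/24 -> H2 at depth 24
  add 201.144.0.0/12 -> H0 at depth 12
  - 0.0.0.0/0 clear@0
  ? 65.230.128.77  path d0:-→d1:-→d2:-→d3:-→d4:-→d5:-→d6:-→d7:-→d8:-→d9:-→d10:-→d11:-→d12:-→d13:-→d14:-→d15:-→d16:-→d17:H2→d18:-→d19:-  best=H2
  add 65.230.149.103/32 -> H1 at depth 32
  ? 201.155.222.134  path d0:-→d1:-→d2:-→d3:-→d4:-→d5:-→d6:-→d7:-→d8:-→d9:-→d10:-→d11:-→d12:H0→d13:-→d14:-→d15:-→d16:-→d17:-→d18:-→d19:-→d20:-→d21:-→d22:-→d23:-→d24:-→d25:-→d26:-→d27:-→d28:H2  best=H2
  ? 30.151.23.106  path d0:-→d1:-  best=no-route

== LOOKUPS ==
["no-route","H2","H1","no-route","H1","H2","H2","H2","H2","no-route"]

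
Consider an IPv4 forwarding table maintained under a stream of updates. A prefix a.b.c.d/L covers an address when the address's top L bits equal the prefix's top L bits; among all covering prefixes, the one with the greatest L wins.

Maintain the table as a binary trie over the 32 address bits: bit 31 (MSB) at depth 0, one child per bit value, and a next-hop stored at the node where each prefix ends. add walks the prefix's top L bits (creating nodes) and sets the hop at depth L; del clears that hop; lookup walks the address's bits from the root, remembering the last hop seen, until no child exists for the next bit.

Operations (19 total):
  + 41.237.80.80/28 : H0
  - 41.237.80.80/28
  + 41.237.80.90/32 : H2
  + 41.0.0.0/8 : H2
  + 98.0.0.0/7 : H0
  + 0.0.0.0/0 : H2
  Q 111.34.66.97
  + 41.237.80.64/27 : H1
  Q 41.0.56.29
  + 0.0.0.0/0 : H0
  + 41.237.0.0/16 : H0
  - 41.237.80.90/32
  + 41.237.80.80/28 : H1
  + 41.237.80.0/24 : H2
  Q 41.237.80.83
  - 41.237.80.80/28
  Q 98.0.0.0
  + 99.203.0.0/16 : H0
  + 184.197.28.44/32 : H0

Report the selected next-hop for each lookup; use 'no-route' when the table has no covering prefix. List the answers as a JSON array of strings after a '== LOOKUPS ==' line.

Process each operation:
  add 41.237.80.80/28 -> H0 at depth 28
  del 41.237.80.80/28 (clear depth 28)
  add 41.237.80.90/32 -> H2 at depth 32
  add 41.0.0.0/8 -> H2 at depth 8
  add 98.0.0.0/7 -> H0 at depth 7
  add 0.0.0.0/0 -> H2 at depth 0
  ? 111.34.66.97  path d0:H2→d1:-→d2:-→d3:-→d4:-  best=H2
  add 41.237.80.64/27 -> H1 at depth 27
  ? 41.0.56.29  path d0:H2→d1:-→d2:-→d3:-→d4:-→d5:-→d6:-→d7:-→d8:H2  best=H2
  add 0.0.0.0/0 -> H0 at depth 0
  add 41.237.0.0/16 -> H0 at depth 16
  del 41.237.80.90/32 (clear depth 32)
  add 41.237.80.80/28 -> H1 at depth 28
  add 41.237.80.0/24 -> H2 at depth 24
  ? 41.237.80.83  path d0:H0→d1:-→d2:-→d3:-→d4:-→d5:-→d6:-→d7:-→d8:H2→d9:-→d10:-→d11:-→d12:-→d13:-→d14:-→d15:-→d16:H0→d17:-→d18:-→d19:-→d20:-→d21:-→d22:-→d23:-→d24:H2→d25:-→d26:-→d27:H1→d28:H1  best=H1
  del 41.237.80.80/28 (clear depth 28)
  ? 98.0.0.0  path d0:H0→d1:-→d2:-→d3:-→d4:-→d5:-→d6:-→d7:H0  best=H0
  add 99.203.0.0/16 -> H0 at depth 16
  add 184.197.28.44/32 -> H0 at depth 32

== LOOKUPS ==
["H2","H2","H1","H0"]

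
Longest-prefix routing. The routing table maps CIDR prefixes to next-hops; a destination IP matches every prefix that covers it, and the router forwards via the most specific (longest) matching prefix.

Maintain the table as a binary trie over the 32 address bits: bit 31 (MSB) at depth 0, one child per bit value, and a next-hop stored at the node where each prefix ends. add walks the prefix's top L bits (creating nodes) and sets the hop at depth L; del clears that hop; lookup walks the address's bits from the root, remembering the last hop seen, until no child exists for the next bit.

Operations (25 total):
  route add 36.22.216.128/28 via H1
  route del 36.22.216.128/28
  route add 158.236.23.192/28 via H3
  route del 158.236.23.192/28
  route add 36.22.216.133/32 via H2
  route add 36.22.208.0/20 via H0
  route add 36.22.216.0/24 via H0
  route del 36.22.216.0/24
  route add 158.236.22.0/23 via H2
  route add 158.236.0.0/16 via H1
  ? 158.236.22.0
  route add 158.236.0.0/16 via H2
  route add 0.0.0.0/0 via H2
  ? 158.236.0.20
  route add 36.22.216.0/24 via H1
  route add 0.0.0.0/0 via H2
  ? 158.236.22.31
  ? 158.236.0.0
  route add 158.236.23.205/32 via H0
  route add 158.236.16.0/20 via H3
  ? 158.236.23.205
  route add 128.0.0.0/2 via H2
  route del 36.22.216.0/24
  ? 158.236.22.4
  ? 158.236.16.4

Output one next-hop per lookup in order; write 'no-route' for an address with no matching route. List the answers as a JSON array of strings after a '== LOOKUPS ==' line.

Process each operation:
  add 36.22.216.128/28 -> H1 at depth 28
  - 36.22.216.128/28 clear@28
  add 158.236.23.192/28 -> H3 at depth 28
  - 158.236.23.192/28 clear@28
  add 36.22.216.133/32 -> H2 at depth 32
  add 36.22.208.0/20 -> H0 at depth 20
  add 36.22.216.0/24 -> H0 at depth 24
  - 36.22.216.0/24 clear@24
  add 158.236.22.0/23 -> H2 at depth 23
  add 158.236.0.0/16 -> H1 at depth 16
  lookup 158.236.22.0: bits 10011110111011000001011 walk d0:-→d1:-→d2:-→d3:-→d4:-→d5:-→d6:-→d7:-→d8:-→d9:-→d10:-→d11:-→d12:-→d13:-→d14:-→d15:-→d16:H1→d17:-→d18:-→d19:-→d20:-→d21:-→d22:-→d23:H2 -> H2
  add 158.236.0.0/16 -> H2 at depth 16
  add 0.0.0.0/0 -> H2 at depth 0
  lookup 158.236.0.20: bits 1001111011101100000 walk d0:H2→d1:-→d2:-→d3:-→d4:-→d5:-→d6:-→d7:-→d8:-→d9:-→d10:-→d11:-→d12:-→d13:-→d14:-→d15:-→d16:H2→d17:-→d18:-→d19:- -> H2
  add 36.22.216.0/24 -> H1 at depth 24
  add 0.0.0.0/0 -> H2 at depth 0
  lookup 158.236.22.31: bits 10011110111011000001011 walk d0:H2→d1:-→d2:-→d3:-→d4:-→d5:-→d6:-→d7:-→d8:-→d9:-→d10:-→d11:-→d12:-→d13:-→d14:-→d15:-→d16:H2→d17:-→d18:-→d19:-→d20:-→d21:-→d22:-→d23:H2 -> H2
  lookup 158.236.0.0: bits 1001111011101100000 walk d0:H2→d1:-→d2:-→d3:-→d4:-→d5:-→d6:-→d7:-→d8:-→d9:-→d10:-→d11:-→d12:-→d13:-→d14:-→d15:-→d16:H2→d17:-→d18:-→d19:- -> H2
  add 158.236.23.205/32 -> H0 at depth 32
  add 158.236.16.0/20 -> H3 at depth 20
  lookup 158.236.23.205: bits 10011110111011000001011111001101 walk d0:H2→d1:-→d2:-→d3:-→d4:-→d5:-→d6:-→d7:-→d8:-→d9:-→d10:-→d11:-→d12:-→d13:-→d14:-→d15:-→d16:H2→d17:-→d18:-→d19:-→d20:H3→d21:-→d22:-→d23:H2→d24:-→d25:-→d26:-→d27:-→d28:-→d29:-→d30:-→d31:-→d32:H0 -> H0
  add 128.0.0.0/2 -> H2 at depth 2
  - 36.22.216.0/24 clear@24
  lookup 158.236.22.4: bits 10011110111011000001011 walk d0:H2→d1:-→d2:H2→d3:-→d4:-→d5:-→d6:-→d7:-→d8:-→d9:-→d10:-→d11:-→d12:-→d13:-→d14:-→d15:-→d16:H2→d17:-→d18:-→d19:-→d20:H3→d21:-→d22:-→d23:H2 -> H2
  lookup 158.236.16.4: bits 100111101110110000010 walk d0:H2→d1:-→d2:H2→d3:-→d4:-→d5:-→d6:-→d7:-→d8:-→d9:-→d10:-→d11:-→d12:-→d13:-→d14:-→d15:-→d16:H2→d17:-→d18:-→d19:-→d20:H3→d21:- -> H3

== LOOKUPS ==
["H2","H2","H2","H2","H0","H2","H3"]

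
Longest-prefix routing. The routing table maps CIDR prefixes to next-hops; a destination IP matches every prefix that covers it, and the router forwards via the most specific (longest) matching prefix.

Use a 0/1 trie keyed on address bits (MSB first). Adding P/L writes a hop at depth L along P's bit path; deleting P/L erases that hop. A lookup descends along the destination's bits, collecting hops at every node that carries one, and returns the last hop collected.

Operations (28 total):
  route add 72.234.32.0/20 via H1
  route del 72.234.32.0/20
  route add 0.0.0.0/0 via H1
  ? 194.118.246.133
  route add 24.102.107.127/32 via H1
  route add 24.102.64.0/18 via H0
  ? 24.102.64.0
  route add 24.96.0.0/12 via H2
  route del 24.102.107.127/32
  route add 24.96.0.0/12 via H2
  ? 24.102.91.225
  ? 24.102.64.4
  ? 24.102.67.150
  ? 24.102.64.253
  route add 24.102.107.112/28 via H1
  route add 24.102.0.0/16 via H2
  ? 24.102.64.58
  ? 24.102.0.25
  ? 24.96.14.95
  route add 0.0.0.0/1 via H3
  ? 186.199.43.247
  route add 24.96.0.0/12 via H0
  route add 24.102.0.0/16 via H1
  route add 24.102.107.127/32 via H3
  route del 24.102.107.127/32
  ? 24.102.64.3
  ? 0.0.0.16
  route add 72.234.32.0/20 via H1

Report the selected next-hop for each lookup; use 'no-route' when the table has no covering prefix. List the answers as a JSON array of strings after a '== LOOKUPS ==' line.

Process each operation:
  add 72.234.32.0/20 -> H1 at depth 20
  del 72.234.32.0/20 (clear depth 20)
  add 0.0.0.0/0 -> H1 at depth 0
  lookup 194.118.246.133: bits ε walk d0:H1 -> H1
  add 24.102.107.127/32 -> H1 at depth 32
  add 24.102.64.0/18 -> H0 at depth 18
  lookup 24.102.64.0: bits 000110000110011001 walk d0:H1→d1:-→d2:-→d3:-→d4:-→d5:-→d6:-→d7:-→d8:-→d9:-→d10:-→d11:-→d12:-→d13:-→d14:-→d15:-→d16:-→d17:-→d18:H0 -> H0
  add 24.96.0.0/12 -> H2 at depth 12
  del 24.102.107.127/32 (clear depth 32)
  add 24.96.0.0/12 -> H2 at depth 12
  lookup 24.102.91.225: bits 000110000110011001 walk d0:H1→d1:-→d2:-→d3:-→d4:-→d5:-→d6:-→d7:-→d8:-→d9:-→d10:-→d11:-→d12:H2→d13:-→d14:-→d15:-→d16:-→d17:-→d18:H0 -> H0
  lookup 24.102.64.4: bits 000110000110011001 walk d0:H1→d1:-→d2:-→d3:-→d4:-→d5:-→d6:-→d7:-→d8:-→d9:-→d10:-→d11:-→d12:H2→d13:-→d14:-→d15:-→d16:-→d17:-→d18:H0 -> H0
  lookup 24.102.67.150: bits 000110000110011001 walk d0:H1→d1:-→d2:-→d3:-→d4:-→d5:-→d6:-→d7:-→d8:-→d9:-→d10:-→d11:-→d12:H2→d13:-→d14:-→d15:-→d16:-→d17:-→d18:H0 -> H0
  lookup 24.102.64.253: bits 000110000110011001 walk d0:H1→d1:-→d2:-→d3:-→d4:-→d5:-→d6:-→d7:-→d8:-→d9:-→d10:-→d11:-→d12:H2→d13:-→d14:-→d15:-→d16:-→d17:-→d18:H0 -> H0
  add 24.102.107.112/28 -> H1 at depth 28
  add 24.102.0.0/16 -> H2 at depth 16
  lookup 24.102.64.58: bits 000110000110011001 walk d0:H1→d1:-→d2:-→d3:-→d4:-→d5:-→d6:-→d7:-→d8:-→d9:-→d10:-→d11:-→d12:H2→d13:-→d14:-→d15:-→d16:H2→d17:-→d18:H0 -> H0
  lookup 24.102.0.25: bits 00011000011001100 walk d0:H1→d1:-→d2:-→d3:-→d4:-→d5:-→d6:-→d7:-→d8:-→d9:-→d10:-→d11:-→d12:H2→d13:-→d14:-→d15:-→d16:H2→d17:- -> H2
  lookup 24.96.14.95: bits 0001100001100 walk d0:H1→d1:-→d2:-→d3:-→d4:-→d5:-→d6:-→d7:-→d8:-→d9:-→d10:-→d11:-→d12:H2→d13:- -> H2
  add 0.0.0.0/1 -> H3 at depth 1
  lookup 186.199.43.247: bits ε walk d0:H1 -> H1
  add 24.96.0.0/12 -> H0 at depth 12
  add 24.102.0.0/16 -> H1 at depth 16
  add 24.102.107.127/32 -> H3 at depth 32
  del 24.102.107.127/32 (clear depth 32)
  lookup 24.102.64.3: bits 000110000110011001 walk d0:H1→d1:H3→d2:-→d3:-→d4:-→d5:-→d6:-→d7:-→d8:-→d9:-→d10:-→d11:-→d12:H0→d13:-→d14:-→d15:-→d16:H1→d17:-→d18:H0 -> H0
  lookup 0.0.0.16: bits 000 walk d0:H1→d1:H3→d2:-→d3:- -> H3
  add 72.234.32.0/20 -> H1 at depth 20

== LOOKUPS ==
["H1","H0","H0","H0","H0","H0","H0","H2","H2","H1","H0","H3"]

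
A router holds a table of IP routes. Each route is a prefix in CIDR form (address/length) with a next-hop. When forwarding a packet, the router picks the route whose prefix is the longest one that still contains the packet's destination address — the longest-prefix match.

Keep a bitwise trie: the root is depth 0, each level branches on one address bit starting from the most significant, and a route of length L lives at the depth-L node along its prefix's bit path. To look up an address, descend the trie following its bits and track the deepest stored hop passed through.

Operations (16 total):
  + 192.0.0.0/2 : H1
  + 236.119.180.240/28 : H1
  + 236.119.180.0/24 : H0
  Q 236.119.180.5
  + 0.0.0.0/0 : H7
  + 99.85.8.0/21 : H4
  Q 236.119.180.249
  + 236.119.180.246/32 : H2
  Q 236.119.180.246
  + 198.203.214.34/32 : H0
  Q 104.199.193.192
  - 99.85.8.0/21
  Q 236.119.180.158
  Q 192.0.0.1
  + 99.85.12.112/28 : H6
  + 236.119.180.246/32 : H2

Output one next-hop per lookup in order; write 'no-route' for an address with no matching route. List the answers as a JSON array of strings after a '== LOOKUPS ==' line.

Apply in order:
  add 192.0.0.0/2 -> H1 at depth 2
  add 236.119.180.240/28 -> H1 at depth 28
  add 236.119.180.0/24 -> H0 at depth 24
  ? 236.119.180.5  path d0:-→d1:-→d2:H1→d3:-→d4:-→d5:-→d6:-→d7:-→d8:-→d9:-→d10:-→d11:-→d12:-→d13:-→d14:-→d15:-→d16:-→d17:-→d18:-→d19:-→d20:-→d21:-→d22:-→d23:-→d24:H0  best=H0
  add 0.0.0.0/0 -> H7 at depth 0
  add 99.85.8.0/21 -> H4 at depth 21
  ? 236.119.180.249  path d0:H7→d1:-→d2:H1→d3:-→d4:-→d5:-→d6:-→d7:-→d8:-→d9:-→d10:-→d11:-→d12:-→d13:-→d14:-→d15:-→d16:-→d17:-→d18:-→d19:-→d20:-→d21:-→d22:-→d23:-→d24:H0→d25:-→d26:-→d27:-→d28:H1  best=H1
  add 236.119.180.246/32 -> H2 at depth 32
  ? 236.119.180.246  path d0:H7→d1:-→d2:H1→d3:-→d4:-→d5:-→d6:-→d7:-→d8:-→d9:-→d10:-→d11:-→d12:-→d13:-→d14:-→d15:-→d16:-→d17:-→d18:-→d19:-→d20:-→d21:-→d22:-→d23:-→d24:H0→d25:-→d26:-→d27:-→d28:H1→d29:-→d30:-→d31:-→d32:H2  best=H2
  add 198.203.214.34/32 -> H0 at depth 32
  ? 104.199.193.192  path d0:H7→d1:-→d2:-→d3:-→d4:-  best=H7
  - 99.85.8.0/21 clear@21
  ? 236.119.180.158  path d0:H7→d1:-→d2:H1→d3:-→d4:-→d5:-→d6:-→d7:-→d8:-→d9:-→d10:-→d11:-→d12:-→d13:-→d14:-→d15:-→d16:-→d17:-→d18:-→d19:-→d20:-→d21:-→d22:-→d23:-→d24:H0→d25:-  best=H0
  ? 192.0.0.1  path d0:H7→d1:-→d2:H1→d3:-→d4:-→d5:-  best=H1
  add 99.85.12.112/28 -> H6 at depth 28
  add 236.119.180.246/32 -> H2 at depth 32

== LOOKUPS ==
["H0","H1","H2","H7","H0","H1"]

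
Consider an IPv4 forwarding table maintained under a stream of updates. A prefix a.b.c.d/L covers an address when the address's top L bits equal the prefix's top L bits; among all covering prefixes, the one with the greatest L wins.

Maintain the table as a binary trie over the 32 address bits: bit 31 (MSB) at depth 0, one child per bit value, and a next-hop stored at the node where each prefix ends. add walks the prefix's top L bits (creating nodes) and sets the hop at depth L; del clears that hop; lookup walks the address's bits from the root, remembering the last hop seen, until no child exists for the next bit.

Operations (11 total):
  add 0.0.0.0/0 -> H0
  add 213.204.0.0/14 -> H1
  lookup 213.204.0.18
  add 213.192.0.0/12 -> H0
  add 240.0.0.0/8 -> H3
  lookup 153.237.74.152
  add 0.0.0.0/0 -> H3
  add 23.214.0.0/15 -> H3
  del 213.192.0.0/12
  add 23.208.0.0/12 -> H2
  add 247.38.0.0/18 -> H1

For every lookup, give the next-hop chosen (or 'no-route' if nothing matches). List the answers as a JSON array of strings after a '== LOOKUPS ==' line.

Trace:
  + 0.0.0.0/0 (H0) depth=0
  + 213.204.0.0/14 (H1) depth=14
  Q 213.204.0.18: descend 11010101110011 ; hops seen [H0,H1] ; pick H1
  + 213.192.0.0/12 (H0) depth=12
  + 240.0.0.0/8 (H3) depth=8
  Q 153.237.74.152: descend 1 ; hops seen [H0] ; pick H0
  + 0.0.0.0/0 (H3) depth=0
  + 23.214.0.0/15 (H3) depth=15
  - 213.192.0.0/12 clear@12
  + 23.208.0.0/12 (H2) depth=12
  + 247.38.0.0/18 (H1) depth=18

== LOOKUPS ==
["H1","H0"]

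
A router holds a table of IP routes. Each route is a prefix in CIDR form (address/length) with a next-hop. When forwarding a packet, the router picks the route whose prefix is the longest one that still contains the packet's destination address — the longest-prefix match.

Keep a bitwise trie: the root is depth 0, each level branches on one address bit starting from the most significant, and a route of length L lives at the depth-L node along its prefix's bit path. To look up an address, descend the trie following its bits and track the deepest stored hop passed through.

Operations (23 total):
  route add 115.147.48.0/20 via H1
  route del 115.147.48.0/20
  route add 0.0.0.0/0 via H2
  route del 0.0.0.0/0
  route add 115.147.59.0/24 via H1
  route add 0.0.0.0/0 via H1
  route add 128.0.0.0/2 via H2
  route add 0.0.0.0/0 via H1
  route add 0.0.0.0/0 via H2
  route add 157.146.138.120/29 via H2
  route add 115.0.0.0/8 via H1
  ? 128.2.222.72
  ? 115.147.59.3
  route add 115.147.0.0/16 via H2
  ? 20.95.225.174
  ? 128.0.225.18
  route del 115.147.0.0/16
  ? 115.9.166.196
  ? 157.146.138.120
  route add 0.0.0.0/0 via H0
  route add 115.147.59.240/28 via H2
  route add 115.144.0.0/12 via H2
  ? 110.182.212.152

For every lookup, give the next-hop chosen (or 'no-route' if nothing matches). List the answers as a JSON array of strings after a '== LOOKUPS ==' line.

Apply in order:
  + 115.147.48.0/20 (H1) depth=20
  del 115.147.48.0/20 (clear depth 20)
  + 0.0.0.0/0 (H2) depth=0
  del 0.0.0.0/0 (clear depth 0)
  + 115.147.59.0/24 (H1) depth=24
  + 0.0.0.0/0 (H1) depth=0
  + 128.0.0.0/2 (H2) depth=2
  + 0.0.0.0/0 (H1) depth=0
  + 0.0.0.0/0 (H2) depth=0
  + 157.146.138.120/29 (H2) depth=29
  + 115.0.0.0/8 (H1) depth=8
  lookup 128.2.222.72: bits 100 walk d0:H2→d1:-→d2:H2→d3:- -> H2
  lookup 115.147.59.3: bits 011100111001001100111011 walk d0:H2→d1:-→d2:-→d3:-→d4:-→d5:-→d6:-→d7:-→d8:H1→d9:-→d10:-→d11:-→d12:-→d13:-→d14:-→d15:-→d16:-→d17:-→d18:-→d19:-→d20:-→d21:-→d22:-→d23:-→d24:H1 -> H1
  + 115.147.0.0/16 (H2) depth=16
  lookup 20.95.225.174: bits 0 walk d0:H2→d1:- -> H2
  lookup 128.0.225.18: bits 100 walk d0:H2→d1:-→d2:H2→d3:- -> H2
  del 115.147.0.0/16 (clear depth 16)
  lookup 115.9.166.196: bits 01110011 walk d0:H2→d1:-→d2:-→d3:-→d4:-→d5:-→d6:-→d7:-→d8:H1 -> H1
  lookup 157.146.138.120: bits 10011101100100101000101001111 walk d0:H2→d1:-→d2:H2→d3:-→d4:-→d5:-→d6:-→d7:-→d8:-→d9:-→d10:-→d11:-→d12:-→d13:-→d14:-→d15:-→d16:-→d17:-→d18:-→d19:-→d20:-→d21:-→d22:-→d23:-→d24:-→d25:-→d26:-→d27:-→d28:-→d29:H2 -> H2
  + 0.0.0.0/0 (H0) depth=0
  + 115.147.59.240/28 (H2) depth=28
  + 115.144.0.0/12 (H2) depth=12
  lookup 110.182.212.152: bits 011 walk d0:H0→d1:-→d2:-→d3:- -> H0

== LOOKUPS ==
["H2","H1","H2","H2","H1","H2","H0"]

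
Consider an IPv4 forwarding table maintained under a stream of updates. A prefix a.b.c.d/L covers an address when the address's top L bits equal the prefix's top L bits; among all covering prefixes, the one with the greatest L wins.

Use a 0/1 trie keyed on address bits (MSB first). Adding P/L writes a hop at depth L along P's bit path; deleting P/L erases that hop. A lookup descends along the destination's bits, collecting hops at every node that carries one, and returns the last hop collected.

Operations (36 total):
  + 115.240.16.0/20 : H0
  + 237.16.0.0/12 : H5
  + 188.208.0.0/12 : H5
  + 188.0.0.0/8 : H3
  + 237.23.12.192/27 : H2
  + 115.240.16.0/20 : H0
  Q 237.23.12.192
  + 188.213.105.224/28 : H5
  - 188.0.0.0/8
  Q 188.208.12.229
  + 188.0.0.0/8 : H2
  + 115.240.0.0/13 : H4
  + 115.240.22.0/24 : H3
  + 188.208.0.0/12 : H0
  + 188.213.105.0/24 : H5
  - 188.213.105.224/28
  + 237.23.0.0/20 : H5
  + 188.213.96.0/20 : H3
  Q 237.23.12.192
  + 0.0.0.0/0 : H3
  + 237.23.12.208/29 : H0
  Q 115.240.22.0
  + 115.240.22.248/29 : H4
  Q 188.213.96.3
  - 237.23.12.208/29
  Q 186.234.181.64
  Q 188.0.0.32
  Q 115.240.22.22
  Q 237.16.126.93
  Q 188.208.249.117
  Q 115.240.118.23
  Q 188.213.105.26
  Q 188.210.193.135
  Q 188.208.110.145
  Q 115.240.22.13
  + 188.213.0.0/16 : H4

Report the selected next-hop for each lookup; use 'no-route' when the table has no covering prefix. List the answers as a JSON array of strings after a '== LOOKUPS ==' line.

Process each operation:
  + 115.240.16.0/20 (H0) depth=20
  + 237.16.0.0/12 (H5) depth=12
  + 188.208.0.0/12 (H5) depth=12
  + 188.0.0.0/8 (H3) depth=8
  + 237.23.12.192/27 (H2) depth=27
  + 115.240.16.0/20 (H0) depth=20
  Q 237.23.12.192: descend 111011010001011100001100110 ; hops seen [H5,H2] ; pick H2
  + 188.213.105.224/28 (H5) depth=28
  - 188.0.0.0/8 clear@8
  Q 188.208.12.229: descend 1011110011010 ; hops seen [H5] ; pick H5
  + 188.0.0.0/8 (H2) depth=8
  + 115.240.0.0/13 (H4) depth=13
  + 115.240.22.0/24 (H3) depth=24
  + 188.208.0.0/12 (H0) depth=12
  + 188.213.105.0/24 (H5) depth=24
  - 188.213.105.224/28 clear@28
  + 237.23.0.0/20 (H5) depth=20
  + 188.213.96.0/20 (H3) depth=20
  Q 237.23.12.192: descend 111011010001011100001100110 ; hops seen [H5,H5,H2] ; pick H2
  + 0.0.0.0/0 (H3) depth=0
  + 237.23.12.208/29 (H0) depth=29
  Q 115.240.22.0: descend 011100111111000000010110 ; hops seen [H3,H4,H0,H3] ; pick H3
  + 115.240.22.248/29 (H4) depth=29
  Q 188.213.96.3: descend 10111100110101010110 ; hops seen [H3,H2,H0,H3] ; pick H3
  - 237.23.12.208/29 clear@29
  Q 186.234.181.64: descend 10111 ; hops seen [H3] ; pick H3
  Q 188.0.0.32: descend 10111100 ; hops seen [H3,H2] ; pick H2
  Q 115.240.22.22: descend 011100111111000000010110 ; hops seen [H3,H4,H0,H3] ; pick H3
  Q 237.16.126.93: descend 1110110100010 ; hops seen [H3,H5] ; pick H5
  Q 188.208.249.117: descend 1011110011010 ; hops seen [H3,H2,H0] ; pick H0
  Q 115.240.118.23: descend 01110011111100000 ; hops seen [H3,H4] ; pick H4
  Q 188.213.105.26: descend 101111001101010101101001 ; hops seen [H3,H2,H0,H3,H5] ; pick H5
  Q 188.210.193.135: descend 1011110011010 ; hops seen [H3,H2,H0] ; pick H0
  Q 188.208.110.145: descend 1011110011010 ; hops seen [H3,H2,H0] ; pick H0
  Q 115.240.22.13: descend 011100111111000000010110 ; hops seen [H3,H4,H0,H3] ; pick H3
  + 188.213.0.0/16 (H4) depth=16

== LOOKUPS ==
["H2","H5","H2","H3","H3","H3","H2","H3","H5","H0","H4","H5","H0","H0","H3"]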